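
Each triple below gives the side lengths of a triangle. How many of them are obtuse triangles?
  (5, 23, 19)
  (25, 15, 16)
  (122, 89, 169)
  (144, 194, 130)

(5,23,19): 5²+19² = 386 < 529 = 23² → obtuse
(25,15,16): 15²+16² = 481 < 625 = 25² → obtuse
(122,89,169): 89²+122² = 22805 < 28561 = 169² → obtuse
(144,194,130): 130²+144² = 37636 = 194² → right
3 of the 4 are obtuse.

3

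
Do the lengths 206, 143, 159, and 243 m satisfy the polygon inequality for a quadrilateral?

Yes

A quadrilateral exists iff every side is shorter than the sum of the others — equivalently, the longest side is less than the sum of the rest.
Longest side 243 < 508 (sum of the remaining 3), so yes.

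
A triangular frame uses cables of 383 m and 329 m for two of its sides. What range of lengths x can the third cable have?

By the triangle inequality, x must be less than 383 + 329 = 712 and greater than |383 − 329| = 54.

54 < x < 712 (m)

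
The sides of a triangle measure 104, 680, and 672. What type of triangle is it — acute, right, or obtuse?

right

Compare the square of the longest side to the sum of squares of the other two: 104² + 672² = 462400 = 680².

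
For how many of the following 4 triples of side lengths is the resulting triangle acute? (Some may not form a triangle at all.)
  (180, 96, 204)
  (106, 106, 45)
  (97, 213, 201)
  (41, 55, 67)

(180,96,204): 96²+180² = 41616 = 204² → right
(106,106,45): 45²+106² = 13261 > 11236 = 106² → acute
(97,213,201): 97²+201² = 49810 > 45369 = 213² → acute
(41,55,67): 41²+55² = 4706 > 4489 = 67² → acute
3 of the 4 are acute.

3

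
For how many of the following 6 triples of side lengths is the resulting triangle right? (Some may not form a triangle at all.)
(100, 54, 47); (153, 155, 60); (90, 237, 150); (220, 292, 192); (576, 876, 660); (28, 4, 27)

(100,54,47): 47²+54² = 5125 < 10000 = 100² → obtuse
(153,155,60): 60²+153² = 27009 > 24025 = 155² → acute
(90,237,150): 90²+150² = 30600 < 56169 = 237² → obtuse
(220,292,192): 192²+220² = 85264 = 292² → right
(576,876,660): 576²+660² = 767376 = 876² → right
(28,4,27): 4²+27² = 745 < 784 = 28² → obtuse
2 of the 6 are right.

2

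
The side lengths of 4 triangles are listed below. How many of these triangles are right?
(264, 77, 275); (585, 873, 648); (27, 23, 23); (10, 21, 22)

(264,77,275): 77²+264² = 75625 = 275² → right
(585,873,648): 585²+648² = 762129 = 873² → right
(27,23,23): 23²+23² = 1058 > 729 = 27² → acute
(10,21,22): 10²+21² = 541 > 484 = 22² → acute
2 of the 4 are right.

2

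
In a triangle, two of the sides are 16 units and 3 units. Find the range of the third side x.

13 < x < 19 (units)

By the triangle inequality, x must be less than 16 + 3 = 19 and greater than |16 − 3| = 13.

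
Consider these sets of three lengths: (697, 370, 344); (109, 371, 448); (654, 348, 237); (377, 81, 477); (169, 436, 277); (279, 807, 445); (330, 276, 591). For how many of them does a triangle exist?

(344,370,697): 344+370 > 697 → valid
(109,371,448): 109+371 > 448 → valid
(237,348,654): 237+348 ≤ 654 → not valid
(81,377,477): 81+377 ≤ 477 → not valid
(169,277,436): 169+277 > 436 → valid
(279,445,807): 279+445 ≤ 807 → not valid
(276,330,591): 276+330 > 591 → valid
4 of the 7 triples form a triangle.

4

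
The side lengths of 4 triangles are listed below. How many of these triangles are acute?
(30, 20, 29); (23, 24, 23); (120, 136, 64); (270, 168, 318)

(30,20,29): 20²+29² = 1241 > 900 = 30² → acute
(23,24,23): 23²+23² = 1058 > 576 = 24² → acute
(120,136,64): 64²+120² = 18496 = 136² → right
(270,168,318): 168²+270² = 101124 = 318² → right
2 of the 4 are acute.

2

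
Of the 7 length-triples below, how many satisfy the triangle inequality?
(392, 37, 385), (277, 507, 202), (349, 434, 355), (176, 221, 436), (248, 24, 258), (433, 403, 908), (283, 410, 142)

4

(37,385,392): 37+385 > 392 → valid
(202,277,507): 202+277 ≤ 507 → not valid
(349,355,434): 349+355 > 434 → valid
(176,221,436): 176+221 ≤ 436 → not valid
(24,248,258): 24+248 > 258 → valid
(403,433,908): 403+433 ≤ 908 → not valid
(142,283,410): 142+283 > 410 → valid
4 of the 7 triples form a triangle.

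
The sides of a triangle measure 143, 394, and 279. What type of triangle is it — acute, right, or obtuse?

Compare the square of the longest side to the sum of squares of the other two: 143² + 279² = 98290 < 155236 = 394².

obtuse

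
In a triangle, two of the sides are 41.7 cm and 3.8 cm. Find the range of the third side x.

By the triangle inequality, x must be less than 41.7 + 3.8 = 45.5 and greater than |41.7 − 3.8| = 37.9.

37.9 < x < 45.5 (cm)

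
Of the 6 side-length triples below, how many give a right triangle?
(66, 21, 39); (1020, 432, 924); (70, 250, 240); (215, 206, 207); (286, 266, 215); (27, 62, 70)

(66,21,39): 21+39 ≤ 66, not a triangle
(1020,432,924): 432²+924² = 1040400 = 1020² → right
(70,250,240): 70²+240² = 62500 = 250² → right
(215,206,207): 206²+207² = 85285 > 46225 = 215² → acute
(286,266,215): 215²+266² = 116981 > 81796 = 286² → acute
(27,62,70): 27²+62² = 4573 < 4900 = 70² → obtuse
2 of the 6 are right.

2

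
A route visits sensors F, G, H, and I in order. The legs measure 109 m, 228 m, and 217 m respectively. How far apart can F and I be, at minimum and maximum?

The maximum is all hops collinear in one direction: 109 + 228 + 217 = 554.
The longest hop is 228; the others sum to 326. Since 228 ≤ 326, the path can fold back on itself completely, so the minimum distance is 0.

0 ≤ FI ≤ 554 m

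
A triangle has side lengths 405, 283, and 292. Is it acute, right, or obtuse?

Compare the square of the longest side to the sum of squares of the other two: 283² + 292² = 165353 > 164025 = 405².

acute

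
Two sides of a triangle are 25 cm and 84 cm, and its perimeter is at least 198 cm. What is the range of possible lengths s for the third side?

Triangle inequality alone gives 59 < s < 109.
The perimeter condition gives s ≥ 198 − 25 − 84 = 89.
Intersecting the two: 89 ≤ s < 109.

89 ≤ s < 109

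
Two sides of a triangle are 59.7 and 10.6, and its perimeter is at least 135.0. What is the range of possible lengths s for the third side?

64.7 ≤ s < 70.3

Triangle inequality alone gives 49.1 < s < 70.3.
The perimeter condition gives s ≥ 135.0 − 59.7 − 10.6 = 64.7.
Intersecting the two: 64.7 ≤ s < 70.3.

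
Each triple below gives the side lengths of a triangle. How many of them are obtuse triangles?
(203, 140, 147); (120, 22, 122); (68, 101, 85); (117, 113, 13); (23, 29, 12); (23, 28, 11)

3

(203,140,147): 140²+147² = 41209 = 203² → right
(120,22,122): 22²+120² = 14884 = 122² → right
(68,101,85): 68²+85² = 11849 > 10201 = 101² → acute
(117,113,13): 13²+113² = 12938 < 13689 = 117² → obtuse
(23,29,12): 12²+23² = 673 < 841 = 29² → obtuse
(23,28,11): 11²+23² = 650 < 784 = 28² → obtuse
3 of the 6 are obtuse.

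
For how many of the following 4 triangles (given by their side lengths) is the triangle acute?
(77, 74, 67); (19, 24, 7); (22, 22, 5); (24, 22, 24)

3

(77,74,67): 67²+74² = 9965 > 5929 = 77² → acute
(19,24,7): 7²+19² = 410 < 576 = 24² → obtuse
(22,22,5): 5²+22² = 509 > 484 = 22² → acute
(24,22,24): 22²+24² = 1060 > 576 = 24² → acute
3 of the 4 are acute.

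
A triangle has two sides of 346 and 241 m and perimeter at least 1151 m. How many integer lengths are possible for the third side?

Triangle inequality: 105 < x < 587. Perimeter ≥ 1151 gives x ≥ 1151 − 346 − 241 = 564.
So 564 ≤ x < 587; integers 564 through 586: 23 values.

23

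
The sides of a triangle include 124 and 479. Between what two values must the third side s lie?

355 < s < 603

By the triangle inequality, s must be less than 124 + 479 = 603 and greater than |124 − 479| = 355.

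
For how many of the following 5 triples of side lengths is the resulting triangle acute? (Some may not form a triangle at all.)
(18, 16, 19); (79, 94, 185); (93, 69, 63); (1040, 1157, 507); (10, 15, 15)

(18,16,19): 16²+18² = 580 > 361 = 19² → acute
(79,94,185): 79+94 ≤ 185, not a triangle
(93,69,63): 63²+69² = 8730 > 8649 = 93² → acute
(1040,1157,507): 507²+1040² = 1338649 = 1157² → right
(10,15,15): 10²+15² = 325 > 225 = 15² → acute
3 of the 5 are acute.

3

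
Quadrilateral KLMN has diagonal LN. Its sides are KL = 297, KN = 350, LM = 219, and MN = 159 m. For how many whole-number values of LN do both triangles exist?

317

From triangle KLN: 53 < LN < 647.
From triangle MLN: 60 < LN < 378.
Intersection: 60 < LN < 378, so integers 61 through 377: 317 values.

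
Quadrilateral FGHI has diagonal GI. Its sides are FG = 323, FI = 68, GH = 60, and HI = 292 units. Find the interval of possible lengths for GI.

255 < GI < 352

From triangle FGI: |323 − 68| < GI < 323 + 68, i.e. 255 < GI < 391.
From triangle HGI: 232 < GI < 352.
Both must hold, so GI lies in the intersection.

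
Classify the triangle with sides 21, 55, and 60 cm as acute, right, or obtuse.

obtuse

Compare the square of the longest side to the sum of squares of the other two: 21² + 55² = 3466 < 3600 = 60².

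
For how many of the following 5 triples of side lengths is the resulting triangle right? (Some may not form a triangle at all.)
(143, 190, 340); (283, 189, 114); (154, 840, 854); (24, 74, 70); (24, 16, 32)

(143,190,340): 143+190 ≤ 340, not a triangle
(283,189,114): 114²+189² = 48717 < 80089 = 283² → obtuse
(154,840,854): 154²+840² = 729316 = 854² → right
(24,74,70): 24²+70² = 5476 = 74² → right
(24,16,32): 16²+24² = 832 < 1024 = 32² → obtuse
2 of the 5 are right.

2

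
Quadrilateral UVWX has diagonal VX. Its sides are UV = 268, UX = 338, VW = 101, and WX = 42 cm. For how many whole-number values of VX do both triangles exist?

From triangle UVX: 70 < VX < 606.
From triangle WVX: 59 < VX < 143.
Intersection: 70 < VX < 143, so integers 71 through 142: 72 values.

72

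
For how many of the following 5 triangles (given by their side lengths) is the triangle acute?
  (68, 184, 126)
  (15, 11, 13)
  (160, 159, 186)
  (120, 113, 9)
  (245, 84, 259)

(68,184,126): 68²+126² = 20500 < 33856 = 184² → obtuse
(15,11,13): 11²+13² = 290 > 225 = 15² → acute
(160,159,186): 159²+160² = 50881 > 34596 = 186² → acute
(120,113,9): 9²+113² = 12850 < 14400 = 120² → obtuse
(245,84,259): 84²+245² = 67081 = 259² → right
2 of the 5 are acute.

2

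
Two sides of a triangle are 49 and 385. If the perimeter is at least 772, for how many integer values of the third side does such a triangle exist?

96

Triangle inequality: 336 < x < 434. Perimeter ≥ 772 gives x ≥ 772 − 49 − 385 = 338.
So 338 ≤ x < 434; integers 338 through 433: 96 values.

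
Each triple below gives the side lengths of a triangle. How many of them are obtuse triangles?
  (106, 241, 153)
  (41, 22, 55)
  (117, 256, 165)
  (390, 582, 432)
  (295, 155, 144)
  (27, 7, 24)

(106,241,153): 106²+153² = 34645 < 58081 = 241² → obtuse
(41,22,55): 22²+41² = 2165 < 3025 = 55² → obtuse
(117,256,165): 117²+165² = 40914 < 65536 = 256² → obtuse
(390,582,432): 390²+432² = 338724 = 582² → right
(295,155,144): 144²+155² = 44761 < 87025 = 295² → obtuse
(27,7,24): 7²+24² = 625 < 729 = 27² → obtuse
5 of the 6 are obtuse.

5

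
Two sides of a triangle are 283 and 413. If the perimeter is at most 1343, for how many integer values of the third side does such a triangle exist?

Triangle inequality: 130 < x < 696. Perimeter ≤ 1343 gives x ≤ 1343 − 283 − 413 = 647.
So 130 < x ≤ 647; integers 131 through 647: 517 values.

517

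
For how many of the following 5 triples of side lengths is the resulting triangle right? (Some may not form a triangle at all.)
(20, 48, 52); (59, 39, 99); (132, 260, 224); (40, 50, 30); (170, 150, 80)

4

(20,48,52): 20²+48² = 2704 = 52² → right
(59,39,99): 39+59 ≤ 99, not a triangle
(132,260,224): 132²+224² = 67600 = 260² → right
(40,50,30): 30²+40² = 2500 = 50² → right
(170,150,80): 80²+150² = 28900 = 170² → right
4 of the 5 are right.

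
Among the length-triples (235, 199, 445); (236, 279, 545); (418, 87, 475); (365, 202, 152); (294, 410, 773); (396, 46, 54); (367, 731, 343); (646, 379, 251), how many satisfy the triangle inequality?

1

(199,235,445): 199+235 ≤ 445 → not valid
(236,279,545): 236+279 ≤ 545 → not valid
(87,418,475): 87+418 > 475 → valid
(152,202,365): 152+202 ≤ 365 → not valid
(294,410,773): 294+410 ≤ 773 → not valid
(46,54,396): 46+54 ≤ 396 → not valid
(343,367,731): 343+367 ≤ 731 → not valid
(251,379,646): 251+379 ≤ 646 → not valid
1 of the 8 triples forms a triangle.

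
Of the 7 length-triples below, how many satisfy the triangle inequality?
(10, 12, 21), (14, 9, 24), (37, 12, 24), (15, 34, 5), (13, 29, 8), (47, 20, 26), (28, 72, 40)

1

(10,12,21): 10+12 > 21 → valid
(9,14,24): 9+14 ≤ 24 → not valid
(12,24,37): 12+24 ≤ 37 → not valid
(5,15,34): 5+15 ≤ 34 → not valid
(8,13,29): 8+13 ≤ 29 → not valid
(20,26,47): 20+26 ≤ 47 → not valid
(28,40,72): 28+40 ≤ 72 → not valid
1 of the 7 triples forms a triangle.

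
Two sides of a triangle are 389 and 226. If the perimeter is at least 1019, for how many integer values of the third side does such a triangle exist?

Triangle inequality: 163 < x < 615. Perimeter ≥ 1019 gives x ≥ 1019 − 389 − 226 = 404.
So 404 ≤ x < 615; integers 404 through 614: 211 values.

211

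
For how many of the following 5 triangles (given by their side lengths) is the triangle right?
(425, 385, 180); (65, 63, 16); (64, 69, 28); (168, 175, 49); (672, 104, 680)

(425,385,180): 180²+385² = 180625 = 425² → right
(65,63,16): 16²+63² = 4225 = 65² → right
(64,69,28): 28²+64² = 4880 > 4761 = 69² → acute
(168,175,49): 49²+168² = 30625 = 175² → right
(672,104,680): 104²+672² = 462400 = 680² → right
4 of the 5 are right.

4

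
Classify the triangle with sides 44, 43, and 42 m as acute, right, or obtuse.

acute

Compare the square of the longest side to the sum of squares of the other two: 42² + 43² = 3613 > 1936 = 44².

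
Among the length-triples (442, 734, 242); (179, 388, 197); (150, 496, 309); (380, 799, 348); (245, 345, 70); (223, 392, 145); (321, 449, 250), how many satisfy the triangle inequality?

1

(242,442,734): 242+442 ≤ 734 → not valid
(179,197,388): 179+197 ≤ 388 → not valid
(150,309,496): 150+309 ≤ 496 → not valid
(348,380,799): 348+380 ≤ 799 → not valid
(70,245,345): 70+245 ≤ 345 → not valid
(145,223,392): 145+223 ≤ 392 → not valid
(250,321,449): 250+321 > 449 → valid
1 of the 7 triples forms a triangle.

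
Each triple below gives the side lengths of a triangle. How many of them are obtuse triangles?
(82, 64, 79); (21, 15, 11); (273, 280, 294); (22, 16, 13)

2

(82,64,79): 64²+79² = 10337 > 6724 = 82² → acute
(21,15,11): 11²+15² = 346 < 441 = 21² → obtuse
(273,280,294): 273²+280² = 152929 > 86436 = 294² → acute
(22,16,13): 13²+16² = 425 < 484 = 22² → obtuse
2 of the 4 are obtuse.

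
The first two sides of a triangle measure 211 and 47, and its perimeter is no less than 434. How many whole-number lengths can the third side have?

82

Triangle inequality: 164 < x < 258. Perimeter ≥ 434 gives x ≥ 434 − 211 − 47 = 176.
So 176 ≤ x < 258; integers 176 through 257: 82 values.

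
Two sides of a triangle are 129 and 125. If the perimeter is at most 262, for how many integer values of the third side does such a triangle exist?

Triangle inequality: 4 < x < 254. Perimeter ≤ 262 gives x ≤ 262 − 129 − 125 = 8.
So 4 < x ≤ 8; integers 5 through 8: 4 values.

4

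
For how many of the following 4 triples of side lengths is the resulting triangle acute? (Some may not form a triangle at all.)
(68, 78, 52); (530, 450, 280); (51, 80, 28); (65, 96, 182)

1

(68,78,52): 52²+68² = 7328 > 6084 = 78² → acute
(530,450,280): 280²+450² = 280900 = 530² → right
(51,80,28): 28+51 ≤ 80, not a triangle
(65,96,182): 65+96 ≤ 182, not a triangle
1 of the 4 is acute.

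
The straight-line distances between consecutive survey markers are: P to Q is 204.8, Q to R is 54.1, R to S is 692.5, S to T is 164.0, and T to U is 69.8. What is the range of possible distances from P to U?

The maximum is all hops collinear in one direction: 204.8 + 54.1 + 692.5 + 164.0 + 69.8 = 1185.2.
The longest hop is 692.5; the others sum to 492.7. Folding the others back against it leaves at least 692.5 − 492.7 = 199.8.

199.8 ≤ PU ≤ 1185.2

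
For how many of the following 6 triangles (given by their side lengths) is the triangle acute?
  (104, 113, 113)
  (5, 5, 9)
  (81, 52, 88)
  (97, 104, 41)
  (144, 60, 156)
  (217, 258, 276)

(104,113,113): 104²+113² = 23585 > 12769 = 113² → acute
(5,5,9): 5²+5² = 50 < 81 = 9² → obtuse
(81,52,88): 52²+81² = 9265 > 7744 = 88² → acute
(97,104,41): 41²+97² = 11090 > 10816 = 104² → acute
(144,60,156): 60²+144² = 24336 = 156² → right
(217,258,276): 217²+258² = 113653 > 76176 = 276² → acute
4 of the 6 are acute.

4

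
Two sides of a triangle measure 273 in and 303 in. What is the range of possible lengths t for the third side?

30 < t < 576 (in)

By the triangle inequality, t must be less than 273 + 303 = 576 and greater than |273 − 303| = 30.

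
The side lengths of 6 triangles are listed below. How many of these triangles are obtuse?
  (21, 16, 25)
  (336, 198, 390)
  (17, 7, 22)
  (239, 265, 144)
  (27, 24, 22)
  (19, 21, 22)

1

(21,16,25): 16²+21² = 697 > 625 = 25² → acute
(336,198,390): 198²+336² = 152100 = 390² → right
(17,7,22): 7²+17² = 338 < 484 = 22² → obtuse
(239,265,144): 144²+239² = 77857 > 70225 = 265² → acute
(27,24,22): 22²+24² = 1060 > 729 = 27² → acute
(19,21,22): 19²+21² = 802 > 484 = 22² → acute
1 of the 6 is obtuse.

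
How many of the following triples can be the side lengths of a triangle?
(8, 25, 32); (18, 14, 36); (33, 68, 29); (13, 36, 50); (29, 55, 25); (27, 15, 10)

1

(8,25,32): 8+25 > 32 → valid
(14,18,36): 14+18 ≤ 36 → not valid
(29,33,68): 29+33 ≤ 68 → not valid
(13,36,50): 13+36 ≤ 50 → not valid
(25,29,55): 25+29 ≤ 55 → not valid
(10,15,27): 10+15 ≤ 27 → not valid
1 of the 6 triples forms a triangle.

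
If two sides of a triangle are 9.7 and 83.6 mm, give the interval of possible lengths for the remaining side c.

73.9 < c < 93.3 (mm)

By the triangle inequality, c must be less than 9.7 + 83.6 = 93.3 and greater than |9.7 − 83.6| = 73.9.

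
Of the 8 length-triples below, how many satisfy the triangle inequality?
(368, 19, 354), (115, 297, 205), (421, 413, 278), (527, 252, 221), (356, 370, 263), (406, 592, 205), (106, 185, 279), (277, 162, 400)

7

(19,354,368): 19+354 > 368 → valid
(115,205,297): 115+205 > 297 → valid
(278,413,421): 278+413 > 421 → valid
(221,252,527): 221+252 ≤ 527 → not valid
(263,356,370): 263+356 > 370 → valid
(205,406,592): 205+406 > 592 → valid
(106,185,279): 106+185 > 279 → valid
(162,277,400): 162+277 > 400 → valid
7 of the 8 triples form a triangle.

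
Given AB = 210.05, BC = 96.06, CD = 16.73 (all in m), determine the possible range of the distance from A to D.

97.26 ≤ AD ≤ 322.84 m

The maximum is all hops collinear in one direction: 210.05 + 96.06 + 16.73 = 322.84.
The longest hop is 210.05; the others sum to 112.79. Folding the others back against it leaves at least 210.05 − 112.79 = 97.26.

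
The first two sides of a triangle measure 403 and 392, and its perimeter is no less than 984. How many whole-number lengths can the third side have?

Triangle inequality: 11 < x < 795. Perimeter ≥ 984 gives x ≥ 984 − 403 − 392 = 189.
So 189 ≤ x < 795; integers 189 through 794: 606 values.

606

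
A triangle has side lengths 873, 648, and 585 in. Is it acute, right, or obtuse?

right

Compare the square of the longest side to the sum of squares of the other two: 585² + 648² = 762129 = 873².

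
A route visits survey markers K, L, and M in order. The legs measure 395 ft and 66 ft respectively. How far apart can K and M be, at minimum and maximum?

329 ≤ KM ≤ 461 ft

By the triangle inequality, |395 − 66| ≤ KM ≤ 395 + 66.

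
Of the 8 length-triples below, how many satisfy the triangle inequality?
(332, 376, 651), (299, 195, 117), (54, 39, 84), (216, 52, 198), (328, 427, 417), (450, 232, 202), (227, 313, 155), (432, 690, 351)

(332,376,651): 332+376 > 651 → valid
(117,195,299): 117+195 > 299 → valid
(39,54,84): 39+54 > 84 → valid
(52,198,216): 52+198 > 216 → valid
(328,417,427): 328+417 > 427 → valid
(202,232,450): 202+232 ≤ 450 → not valid
(155,227,313): 155+227 > 313 → valid
(351,432,690): 351+432 > 690 → valid
7 of the 8 triples form a triangle.

7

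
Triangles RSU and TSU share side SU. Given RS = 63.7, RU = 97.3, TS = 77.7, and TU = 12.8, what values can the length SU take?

64.9 < SU < 90.5

From triangle RSU: |63.7 − 97.3| < SU < 63.7 + 97.3, i.e. 33.6 < SU < 161.0.
From triangle TSU: 64.9 < SU < 90.5.
Both must hold, so SU lies in the intersection.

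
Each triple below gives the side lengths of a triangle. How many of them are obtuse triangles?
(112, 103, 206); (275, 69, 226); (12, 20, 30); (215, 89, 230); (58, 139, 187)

(112,103,206): 103²+112² = 23153 < 42436 = 206² → obtuse
(275,69,226): 69²+226² = 55837 < 75625 = 275² → obtuse
(12,20,30): 12²+20² = 544 < 900 = 30² → obtuse
(215,89,230): 89²+215² = 54146 > 52900 = 230² → acute
(58,139,187): 58²+139² = 22685 < 34969 = 187² → obtuse
4 of the 5 are obtuse.

4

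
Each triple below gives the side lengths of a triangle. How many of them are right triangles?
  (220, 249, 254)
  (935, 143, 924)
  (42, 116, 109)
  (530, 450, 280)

2

(220,249,254): 220²+249² = 110401 > 64516 = 254² → acute
(935,143,924): 143²+924² = 874225 = 935² → right
(42,116,109): 42²+109² = 13645 > 13456 = 116² → acute
(530,450,280): 280²+450² = 280900 = 530² → right
2 of the 4 are right.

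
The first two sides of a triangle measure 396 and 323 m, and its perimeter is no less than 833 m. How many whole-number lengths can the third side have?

605

Triangle inequality: 73 < x < 719. Perimeter ≥ 833 gives x ≥ 833 − 396 − 323 = 114.
So 114 ≤ x < 719; integers 114 through 718: 605 values.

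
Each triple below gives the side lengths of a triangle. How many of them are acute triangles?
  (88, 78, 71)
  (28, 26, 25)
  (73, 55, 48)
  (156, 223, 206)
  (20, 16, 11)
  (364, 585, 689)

3

(88,78,71): 71²+78² = 11125 > 7744 = 88² → acute
(28,26,25): 25²+26² = 1301 > 784 = 28² → acute
(73,55,48): 48²+55² = 5329 = 73² → right
(156,223,206): 156²+206² = 66772 > 49729 = 223² → acute
(20,16,11): 11²+16² = 377 < 400 = 20² → obtuse
(364,585,689): 364²+585² = 474721 = 689² → right
3 of the 6 are acute.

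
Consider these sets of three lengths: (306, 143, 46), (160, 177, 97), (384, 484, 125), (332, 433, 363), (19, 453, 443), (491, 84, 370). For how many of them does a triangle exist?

4

(46,143,306): 46+143 ≤ 306 → not valid
(97,160,177): 97+160 > 177 → valid
(125,384,484): 125+384 > 484 → valid
(332,363,433): 332+363 > 433 → valid
(19,443,453): 19+443 > 453 → valid
(84,370,491): 84+370 ≤ 491 → not valid
4 of the 6 triples form a triangle.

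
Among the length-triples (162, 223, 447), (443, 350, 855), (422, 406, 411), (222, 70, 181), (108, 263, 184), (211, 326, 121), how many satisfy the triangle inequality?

4

(162,223,447): 162+223 ≤ 447 → not valid
(350,443,855): 350+443 ≤ 855 → not valid
(406,411,422): 406+411 > 422 → valid
(70,181,222): 70+181 > 222 → valid
(108,184,263): 108+184 > 263 → valid
(121,211,326): 121+211 > 326 → valid
4 of the 6 triples form a triangle.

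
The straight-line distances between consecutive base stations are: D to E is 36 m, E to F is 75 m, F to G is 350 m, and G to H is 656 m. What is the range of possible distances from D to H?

195 ≤ DH ≤ 1117 m

The maximum is all hops collinear in one direction: 36 + 75 + 350 + 656 = 1117.
The longest hop is 656; the others sum to 461. Folding the others back against it leaves at least 656 − 461 = 195.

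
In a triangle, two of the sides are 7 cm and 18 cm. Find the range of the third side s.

By the triangle inequality, s must be less than 7 + 18 = 25 and greater than |7 − 18| = 11.

11 < s < 25 (cm)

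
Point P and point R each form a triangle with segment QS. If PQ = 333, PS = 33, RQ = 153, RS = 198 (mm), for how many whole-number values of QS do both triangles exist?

From triangle PQS: 300 < QS < 366.
From triangle RQS: 45 < QS < 351.
Intersection: 300 < QS < 351, so integers 301 through 350: 50 values.

50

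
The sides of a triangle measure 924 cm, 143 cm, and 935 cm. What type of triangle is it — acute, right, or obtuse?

Compare the square of the longest side to the sum of squares of the other two: 143² + 924² = 874225 = 935².

right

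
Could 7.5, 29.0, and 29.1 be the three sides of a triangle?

The longest side is 29.1, and the other two sum to 36.5.
Since 36.5 > 29.1, the triangle inequality holds.

Yes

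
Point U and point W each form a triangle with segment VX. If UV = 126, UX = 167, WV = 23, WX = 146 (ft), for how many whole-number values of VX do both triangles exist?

From triangle UVX: 41 < VX < 293.
From triangle WVX: 123 < VX < 169.
Intersection: 123 < VX < 169, so integers 124 through 168: 45 values.

45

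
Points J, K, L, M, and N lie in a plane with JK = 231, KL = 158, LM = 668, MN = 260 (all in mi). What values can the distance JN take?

The maximum is all hops collinear in one direction: 231 + 158 + 668 + 260 = 1317.
The longest hop is 668; the others sum to 649. Folding the others back against it leaves at least 668 − 649 = 19.

19 ≤ JN ≤ 1317 mi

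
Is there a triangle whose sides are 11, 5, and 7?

Yes

The longest side is 11, and the other two sum to 12.
Since 12 > 11, the triangle inequality holds.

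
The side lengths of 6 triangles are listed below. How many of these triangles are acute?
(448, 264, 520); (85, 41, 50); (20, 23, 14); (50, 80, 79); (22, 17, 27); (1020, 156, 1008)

(448,264,520): 264²+448² = 270400 = 520² → right
(85,41,50): 41²+50² = 4181 < 7225 = 85² → obtuse
(20,23,14): 14²+20² = 596 > 529 = 23² → acute
(50,80,79): 50²+79² = 8741 > 6400 = 80² → acute
(22,17,27): 17²+22² = 773 > 729 = 27² → acute
(1020,156,1008): 156²+1008² = 1040400 = 1020² → right
3 of the 6 are acute.

3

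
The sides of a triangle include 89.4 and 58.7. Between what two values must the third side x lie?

30.7 < x < 148.1

By the triangle inequality, x must be less than 89.4 + 58.7 = 148.1 and greater than |89.4 − 58.7| = 30.7.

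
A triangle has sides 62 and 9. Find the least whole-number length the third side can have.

54

The third side must be strictly greater than |62 − 9| = 53.
The smallest integer above 53 is 54.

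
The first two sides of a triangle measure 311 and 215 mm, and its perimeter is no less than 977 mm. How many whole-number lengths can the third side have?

75

Triangle inequality: 96 < x < 526. Perimeter ≥ 977 gives x ≥ 977 − 311 − 215 = 451.
So 451 ≤ x < 526; integers 451 through 525: 75 values.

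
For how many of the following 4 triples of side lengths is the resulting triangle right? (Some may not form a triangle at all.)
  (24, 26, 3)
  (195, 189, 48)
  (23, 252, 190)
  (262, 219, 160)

1

(24,26,3): 3²+24² = 585 < 676 = 26² → obtuse
(195,189,48): 48²+189² = 38025 = 195² → right
(23,252,190): 23+190 ≤ 252, not a triangle
(262,219,160): 160²+219² = 73561 > 68644 = 262² → acute
1 of the 4 is right.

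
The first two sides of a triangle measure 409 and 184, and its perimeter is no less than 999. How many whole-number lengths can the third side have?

187

Triangle inequality: 225 < x < 593. Perimeter ≥ 999 gives x ≥ 999 − 409 − 184 = 406.
So 406 ≤ x < 593; integers 406 through 592: 187 values.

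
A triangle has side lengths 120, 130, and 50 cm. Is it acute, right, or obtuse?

right

Compare the square of the longest side to the sum of squares of the other two: 50² + 120² = 16900 = 130².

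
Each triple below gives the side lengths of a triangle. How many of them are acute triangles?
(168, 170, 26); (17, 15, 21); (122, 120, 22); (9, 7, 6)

2

(168,170,26): 26²+168² = 28900 = 170² → right
(17,15,21): 15²+17² = 514 > 441 = 21² → acute
(122,120,22): 22²+120² = 14884 = 122² → right
(9,7,6): 6²+7² = 85 > 81 = 9² → acute
2 of the 4 are acute.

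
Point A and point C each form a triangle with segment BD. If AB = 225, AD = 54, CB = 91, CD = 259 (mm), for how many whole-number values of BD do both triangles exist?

From triangle ABD: 171 < BD < 279.
From triangle CBD: 168 < BD < 350.
Intersection: 171 < BD < 279, so integers 172 through 278: 107 values.

107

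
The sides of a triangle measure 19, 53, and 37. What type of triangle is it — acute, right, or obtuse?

Compare the square of the longest side to the sum of squares of the other two: 19² + 37² = 1730 < 2809 = 53².

obtuse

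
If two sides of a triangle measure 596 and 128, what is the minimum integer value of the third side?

The third side must be strictly greater than |596 − 128| = 468.
The smallest integer above 468 is 469.

469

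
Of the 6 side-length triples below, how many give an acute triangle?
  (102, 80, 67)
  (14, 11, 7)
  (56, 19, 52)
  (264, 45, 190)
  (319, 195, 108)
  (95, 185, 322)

1

(102,80,67): 67²+80² = 10889 > 10404 = 102² → acute
(14,11,7): 7²+11² = 170 < 196 = 14² → obtuse
(56,19,52): 19²+52² = 3065 < 3136 = 56² → obtuse
(264,45,190): 45+190 ≤ 264, not a triangle
(319,195,108): 108+195 ≤ 319, not a triangle
(95,185,322): 95+185 ≤ 322, not a triangle
1 of the 6 is acute.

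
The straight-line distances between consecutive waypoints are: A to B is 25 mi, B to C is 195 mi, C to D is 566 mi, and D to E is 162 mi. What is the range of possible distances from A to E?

184 ≤ AE ≤ 948 mi

The maximum is all hops collinear in one direction: 25 + 195 + 566 + 162 = 948.
The longest hop is 566; the others sum to 382. Folding the others back against it leaves at least 566 − 382 = 184.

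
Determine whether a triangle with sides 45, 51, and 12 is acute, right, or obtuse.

obtuse

Compare the square of the longest side to the sum of squares of the other two: 12² + 45² = 2169 < 2601 = 51².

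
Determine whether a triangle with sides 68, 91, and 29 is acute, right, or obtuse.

Compare the square of the longest side to the sum of squares of the other two: 29² + 68² = 5465 < 8281 = 91².

obtuse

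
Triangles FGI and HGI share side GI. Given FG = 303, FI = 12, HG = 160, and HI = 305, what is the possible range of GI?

291 < GI < 315

From triangle FGI: |303 − 12| < GI < 303 + 12, i.e. 291 < GI < 315.
From triangle HGI: 145 < GI < 465.
Both must hold, so GI lies in the intersection.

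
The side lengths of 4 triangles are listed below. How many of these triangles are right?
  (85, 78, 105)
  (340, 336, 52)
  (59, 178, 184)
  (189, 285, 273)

1

(85,78,105): 78²+85² = 13309 > 11025 = 105² → acute
(340,336,52): 52²+336² = 115600 = 340² → right
(59,178,184): 59²+178² = 35165 > 33856 = 184² → acute
(189,285,273): 189²+273² = 110250 > 81225 = 285² → acute
1 of the 4 is right.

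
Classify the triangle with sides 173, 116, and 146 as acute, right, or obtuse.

Compare the square of the longest side to the sum of squares of the other two: 116² + 146² = 34772 > 29929 = 173².

acute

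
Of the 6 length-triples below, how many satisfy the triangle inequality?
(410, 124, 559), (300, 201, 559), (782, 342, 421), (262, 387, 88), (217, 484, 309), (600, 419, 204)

2

(124,410,559): 124+410 ≤ 559 → not valid
(201,300,559): 201+300 ≤ 559 → not valid
(342,421,782): 342+421 ≤ 782 → not valid
(88,262,387): 88+262 ≤ 387 → not valid
(217,309,484): 217+309 > 484 → valid
(204,419,600): 204+419 > 600 → valid
2 of the 6 triples form a triangle.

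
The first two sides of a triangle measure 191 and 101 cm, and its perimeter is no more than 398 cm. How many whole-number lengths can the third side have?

Triangle inequality: 90 < x < 292. Perimeter ≤ 398 gives x ≤ 398 − 191 − 101 = 106.
So 90 < x ≤ 106; integers 91 through 106: 16 values.

16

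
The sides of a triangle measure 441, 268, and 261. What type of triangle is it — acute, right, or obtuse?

obtuse

Compare the square of the longest side to the sum of squares of the other two: 261² + 268² = 139945 < 194481 = 441².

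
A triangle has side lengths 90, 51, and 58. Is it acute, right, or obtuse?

obtuse

Compare the square of the longest side to the sum of squares of the other two: 51² + 58² = 5965 < 8100 = 90².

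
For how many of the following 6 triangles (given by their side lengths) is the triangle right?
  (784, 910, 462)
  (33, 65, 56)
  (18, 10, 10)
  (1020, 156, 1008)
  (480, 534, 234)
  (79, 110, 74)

4

(784,910,462): 462²+784² = 828100 = 910² → right
(33,65,56): 33²+56² = 4225 = 65² → right
(18,10,10): 10²+10² = 200 < 324 = 18² → obtuse
(1020,156,1008): 156²+1008² = 1040400 = 1020² → right
(480,534,234): 234²+480² = 285156 = 534² → right
(79,110,74): 74²+79² = 11717 < 12100 = 110² → obtuse
4 of the 6 are right.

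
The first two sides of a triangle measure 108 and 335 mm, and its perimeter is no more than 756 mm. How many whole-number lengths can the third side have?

86

Triangle inequality: 227 < x < 443. Perimeter ≤ 756 gives x ≤ 756 − 108 − 335 = 313.
So 227 < x ≤ 313; integers 228 through 313: 86 values.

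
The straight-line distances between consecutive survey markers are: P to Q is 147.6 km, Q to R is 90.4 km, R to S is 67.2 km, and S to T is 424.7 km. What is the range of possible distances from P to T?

The maximum is all hops collinear in one direction: 147.6 + 90.4 + 67.2 + 424.7 = 729.9.
The longest hop is 424.7; the others sum to 305.2. Folding the others back against it leaves at least 424.7 − 305.2 = 119.5.

119.5 ≤ PT ≤ 729.9 km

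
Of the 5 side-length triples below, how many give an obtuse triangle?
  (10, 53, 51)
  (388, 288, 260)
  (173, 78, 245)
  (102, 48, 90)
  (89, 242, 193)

(10,53,51): 10²+51² = 2701 < 2809 = 53² → obtuse
(388,288,260): 260²+288² = 150544 = 388² → right
(173,78,245): 78²+173² = 36013 < 60025 = 245² → obtuse
(102,48,90): 48²+90² = 10404 = 102² → right
(89,242,193): 89²+193² = 45170 < 58564 = 242² → obtuse
3 of the 5 are obtuse.

3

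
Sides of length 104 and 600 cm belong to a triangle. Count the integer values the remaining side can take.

207

The third side lies in the open interval (496, 704).
Integers from 497 to 703 inclusive: 703 − 497 + 1 = 207.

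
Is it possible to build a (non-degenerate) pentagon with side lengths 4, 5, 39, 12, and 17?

For a pentagon, each side must be shorter than the sum of the others.
Here the longest side is 39, but the remaining 4 sides sum to only 38.

No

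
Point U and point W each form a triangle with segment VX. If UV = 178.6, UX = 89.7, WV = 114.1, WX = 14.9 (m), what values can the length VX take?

From triangle UVX: |178.6 − 89.7| < VX < 178.6 + 89.7, i.e. 88.9 < VX < 268.3.
From triangle WVX: 99.2 < VX < 129.0.
Both must hold, so VX lies in the intersection.

99.2 < VX < 129.0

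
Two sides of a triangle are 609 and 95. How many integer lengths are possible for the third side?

The third side lies in the open interval (514, 704).
Integers from 515 to 703 inclusive: 703 − 515 + 1 = 189.

189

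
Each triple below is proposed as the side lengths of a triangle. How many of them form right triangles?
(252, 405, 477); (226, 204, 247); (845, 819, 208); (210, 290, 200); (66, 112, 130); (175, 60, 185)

5

(252,405,477): 252²+405² = 227529 = 477² → right
(226,204,247): 204²+226² = 92692 > 61009 = 247² → acute
(845,819,208): 208²+819² = 714025 = 845² → right
(210,290,200): 200²+210² = 84100 = 290² → right
(66,112,130): 66²+112² = 16900 = 130² → right
(175,60,185): 60²+175² = 34225 = 185² → right
5 of the 6 are right.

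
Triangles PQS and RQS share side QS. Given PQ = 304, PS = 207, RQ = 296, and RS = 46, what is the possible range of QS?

From triangle PQS: |304 − 207| < QS < 304 + 207, i.e. 97 < QS < 511.
From triangle RQS: 250 < QS < 342.
Both must hold, so QS lies in the intersection.

250 < QS < 342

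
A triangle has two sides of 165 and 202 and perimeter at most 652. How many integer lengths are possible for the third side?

Triangle inequality: 37 < x < 367. Perimeter ≤ 652 gives x ≤ 652 − 165 − 202 = 285.
So 37 < x ≤ 285; integers 38 through 285: 248 values.

248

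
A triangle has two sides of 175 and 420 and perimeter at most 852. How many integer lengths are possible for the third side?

12

Triangle inequality: 245 < x < 595. Perimeter ≤ 852 gives x ≤ 852 − 175 − 420 = 257.
So 245 < x ≤ 257; integers 246 through 257: 12 values.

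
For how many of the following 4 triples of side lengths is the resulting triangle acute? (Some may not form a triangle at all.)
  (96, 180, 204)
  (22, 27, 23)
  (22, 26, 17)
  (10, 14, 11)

3

(96,180,204): 96²+180² = 41616 = 204² → right
(22,27,23): 22²+23² = 1013 > 729 = 27² → acute
(22,26,17): 17²+22² = 773 > 676 = 26² → acute
(10,14,11): 10²+11² = 221 > 196 = 14² → acute
3 of the 4 are acute.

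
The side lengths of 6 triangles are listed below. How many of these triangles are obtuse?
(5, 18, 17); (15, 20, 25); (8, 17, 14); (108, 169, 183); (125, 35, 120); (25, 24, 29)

(5,18,17): 5²+17² = 314 < 324 = 18² → obtuse
(15,20,25): 15²+20² = 625 = 25² → right
(8,17,14): 8²+14² = 260 < 289 = 17² → obtuse
(108,169,183): 108²+169² = 40225 > 33489 = 183² → acute
(125,35,120): 35²+120² = 15625 = 125² → right
(25,24,29): 24²+25² = 1201 > 841 = 29² → acute
2 of the 6 are obtuse.

2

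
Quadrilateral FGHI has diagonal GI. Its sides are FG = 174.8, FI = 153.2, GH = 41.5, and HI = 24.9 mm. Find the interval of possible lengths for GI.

From triangle FGI: |174.8 − 153.2| < GI < 174.8 + 153.2, i.e. 21.6 < GI < 328.0.
From triangle HGI: 16.6 < GI < 66.4.
Both must hold, so GI lies in the intersection.

21.6 < GI < 66.4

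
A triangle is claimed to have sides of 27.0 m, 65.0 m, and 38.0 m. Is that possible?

No

The two shorter sides sum to 65.0, exactly equal to the longest side 65.0.
That gives only a degenerate (flat) triangle — the inequality must be strict.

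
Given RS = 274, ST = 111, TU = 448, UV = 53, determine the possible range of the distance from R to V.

The maximum is all hops collinear in one direction: 274 + 111 + 448 + 53 = 886.
The longest hop is 448; the others sum to 438. Folding the others back against it leaves at least 448 − 438 = 10.

10 ≤ RV ≤ 886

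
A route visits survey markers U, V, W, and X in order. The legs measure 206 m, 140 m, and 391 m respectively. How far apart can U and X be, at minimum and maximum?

The maximum is all hops collinear in one direction: 206 + 140 + 391 = 737.
The longest hop is 391; the others sum to 346. Folding the others back against it leaves at least 391 − 346 = 45.

45 ≤ UX ≤ 737 m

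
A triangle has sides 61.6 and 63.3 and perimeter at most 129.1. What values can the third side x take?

Triangle inequality alone gives 1.7 < x < 124.9.
The perimeter condition gives x ≤ 129.1 − 61.6 − 63.3 = 4.2.
Intersecting the two: 1.7 < x ≤ 4.2.

1.7 < x ≤ 4.2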